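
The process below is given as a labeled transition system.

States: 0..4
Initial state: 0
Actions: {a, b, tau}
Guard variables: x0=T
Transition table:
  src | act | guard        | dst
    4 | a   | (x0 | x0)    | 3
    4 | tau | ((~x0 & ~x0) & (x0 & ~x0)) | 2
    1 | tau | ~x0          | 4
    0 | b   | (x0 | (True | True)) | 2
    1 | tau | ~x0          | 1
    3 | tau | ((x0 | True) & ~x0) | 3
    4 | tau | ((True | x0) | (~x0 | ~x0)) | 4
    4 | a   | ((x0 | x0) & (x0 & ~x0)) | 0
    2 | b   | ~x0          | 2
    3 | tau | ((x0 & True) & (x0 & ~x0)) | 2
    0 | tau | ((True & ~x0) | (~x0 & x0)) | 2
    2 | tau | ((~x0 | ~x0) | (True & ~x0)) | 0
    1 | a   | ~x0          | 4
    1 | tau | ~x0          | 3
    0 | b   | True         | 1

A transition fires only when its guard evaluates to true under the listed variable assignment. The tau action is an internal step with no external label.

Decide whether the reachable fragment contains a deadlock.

Answer: DEADLOCK at state 1

Trace:
R = {0,1,2}
  0: b→1  b→2  [2 out]
  1: ∅  [deadlock]
  2: ∅  [deadlock]
witness 1: b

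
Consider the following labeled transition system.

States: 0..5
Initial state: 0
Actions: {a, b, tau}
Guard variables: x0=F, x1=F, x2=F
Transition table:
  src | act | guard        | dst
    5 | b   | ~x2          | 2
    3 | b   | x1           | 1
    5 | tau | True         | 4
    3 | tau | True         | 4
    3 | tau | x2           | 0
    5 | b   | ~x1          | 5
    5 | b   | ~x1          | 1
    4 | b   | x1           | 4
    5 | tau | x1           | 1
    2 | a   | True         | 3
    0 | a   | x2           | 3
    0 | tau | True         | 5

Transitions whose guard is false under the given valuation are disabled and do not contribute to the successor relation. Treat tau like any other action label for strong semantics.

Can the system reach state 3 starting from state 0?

Answer: REACHABLE

Trace:
After dropping false guards: 7 live edges.
depth 0: {0}
depth 1: {5}  total {0,5}
depth 2: {1,2,4}  total {0,1,2,4,5}
depth 3: {3}  total {0,1,2,3,4,5}
Reachable = {0,1,2,3,4,5}
witness 3: tau·b·a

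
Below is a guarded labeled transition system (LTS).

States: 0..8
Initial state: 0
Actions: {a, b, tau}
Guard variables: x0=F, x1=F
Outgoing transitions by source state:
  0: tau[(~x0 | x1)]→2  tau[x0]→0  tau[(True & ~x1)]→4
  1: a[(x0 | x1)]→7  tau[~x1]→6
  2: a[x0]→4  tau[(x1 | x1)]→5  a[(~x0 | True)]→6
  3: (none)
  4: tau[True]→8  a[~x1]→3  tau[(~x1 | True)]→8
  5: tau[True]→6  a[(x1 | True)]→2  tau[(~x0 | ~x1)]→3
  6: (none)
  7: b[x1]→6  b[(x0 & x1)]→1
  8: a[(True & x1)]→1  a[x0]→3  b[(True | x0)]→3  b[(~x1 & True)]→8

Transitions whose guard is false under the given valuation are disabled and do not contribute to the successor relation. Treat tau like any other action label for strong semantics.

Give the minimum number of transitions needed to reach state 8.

Layered search for 8:
  L0 = {0}
  L1 = {2,4}
  L2 = {3,6,8}
8 enters at depth 2; path tau·tau

Answer: 2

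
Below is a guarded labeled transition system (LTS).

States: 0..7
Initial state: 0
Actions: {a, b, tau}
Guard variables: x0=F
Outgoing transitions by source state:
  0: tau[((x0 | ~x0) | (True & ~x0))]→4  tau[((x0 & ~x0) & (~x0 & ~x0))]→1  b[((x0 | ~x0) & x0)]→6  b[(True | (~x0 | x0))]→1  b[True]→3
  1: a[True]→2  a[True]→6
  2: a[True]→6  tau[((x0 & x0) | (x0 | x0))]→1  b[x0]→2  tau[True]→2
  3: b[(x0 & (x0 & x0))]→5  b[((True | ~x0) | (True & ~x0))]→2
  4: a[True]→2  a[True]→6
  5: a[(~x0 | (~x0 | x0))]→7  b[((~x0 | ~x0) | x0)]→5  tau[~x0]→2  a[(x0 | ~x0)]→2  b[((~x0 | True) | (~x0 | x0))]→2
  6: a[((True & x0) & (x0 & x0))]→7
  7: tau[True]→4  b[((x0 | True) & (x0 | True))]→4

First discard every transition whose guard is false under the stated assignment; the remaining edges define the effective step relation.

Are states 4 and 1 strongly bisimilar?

Answer: BISIMILAR

Trace:
Bisimulation quotient by refinement:
  P[0] = {{0,1,2,3,4,5,6,7}}
  P[1] = {{0,7},{1,4},{2},{3},{5},{6}}
  P[2] = {{0},{1,4},{2},{3},{5},{6},{7}}
7 equivalence class(es) (converged in 3)
[4]={1,4}  [1]={1,4}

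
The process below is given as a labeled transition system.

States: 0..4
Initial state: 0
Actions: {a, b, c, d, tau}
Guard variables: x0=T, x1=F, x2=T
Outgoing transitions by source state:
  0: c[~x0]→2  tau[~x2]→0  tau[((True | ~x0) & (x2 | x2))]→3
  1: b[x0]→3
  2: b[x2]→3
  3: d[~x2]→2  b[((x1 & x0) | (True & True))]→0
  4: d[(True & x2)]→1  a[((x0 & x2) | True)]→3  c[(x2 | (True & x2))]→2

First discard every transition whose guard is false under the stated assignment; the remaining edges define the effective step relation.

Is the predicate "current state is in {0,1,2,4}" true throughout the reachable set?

Allowed set {0,1,2,4}
Reach set: {0,3}
  0: ok
  3: ✗ unsafe
counterexample path to 3: tau

Answer: INVARIANT VIOLATED at state 3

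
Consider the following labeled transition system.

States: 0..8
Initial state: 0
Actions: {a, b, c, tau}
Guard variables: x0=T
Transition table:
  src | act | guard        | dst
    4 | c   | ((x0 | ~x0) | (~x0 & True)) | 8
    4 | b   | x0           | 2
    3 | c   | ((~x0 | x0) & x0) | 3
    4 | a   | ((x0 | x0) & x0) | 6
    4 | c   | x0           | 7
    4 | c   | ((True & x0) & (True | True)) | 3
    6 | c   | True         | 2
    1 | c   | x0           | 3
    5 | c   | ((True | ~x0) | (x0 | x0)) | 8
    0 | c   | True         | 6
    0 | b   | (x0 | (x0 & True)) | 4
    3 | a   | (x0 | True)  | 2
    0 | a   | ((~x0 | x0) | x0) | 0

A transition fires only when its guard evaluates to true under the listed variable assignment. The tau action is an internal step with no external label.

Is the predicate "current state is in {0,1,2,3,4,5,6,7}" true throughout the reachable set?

Allowed set {0,1,2,3,4,5,6,7}
R = {0,2,3,4,6,7,8}
  0: ✓
  2: ✓
  3: ✓
  4: ✓
  6: ✓
  7: ✓
  8: ✗ unsafe
counterexample path to 8: b·c

Answer: INVARIANT VIOLATED at state 8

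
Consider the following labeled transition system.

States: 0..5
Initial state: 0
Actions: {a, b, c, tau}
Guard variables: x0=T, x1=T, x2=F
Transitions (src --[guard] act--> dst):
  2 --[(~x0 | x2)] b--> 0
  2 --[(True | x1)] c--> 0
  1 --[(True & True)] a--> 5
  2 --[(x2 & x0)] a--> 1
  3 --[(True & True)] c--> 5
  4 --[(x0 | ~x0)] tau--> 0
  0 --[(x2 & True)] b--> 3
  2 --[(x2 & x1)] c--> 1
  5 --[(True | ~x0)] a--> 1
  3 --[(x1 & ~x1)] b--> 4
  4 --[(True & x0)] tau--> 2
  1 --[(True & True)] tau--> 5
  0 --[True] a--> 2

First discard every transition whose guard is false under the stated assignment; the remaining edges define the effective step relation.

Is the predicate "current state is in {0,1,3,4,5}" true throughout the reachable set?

Allowed set {0,1,3,4,5}
Reach set: {0,2}
  0: safe
  2: outside
reach 2 via a — violates

Answer: INVARIANT VIOLATED at state 2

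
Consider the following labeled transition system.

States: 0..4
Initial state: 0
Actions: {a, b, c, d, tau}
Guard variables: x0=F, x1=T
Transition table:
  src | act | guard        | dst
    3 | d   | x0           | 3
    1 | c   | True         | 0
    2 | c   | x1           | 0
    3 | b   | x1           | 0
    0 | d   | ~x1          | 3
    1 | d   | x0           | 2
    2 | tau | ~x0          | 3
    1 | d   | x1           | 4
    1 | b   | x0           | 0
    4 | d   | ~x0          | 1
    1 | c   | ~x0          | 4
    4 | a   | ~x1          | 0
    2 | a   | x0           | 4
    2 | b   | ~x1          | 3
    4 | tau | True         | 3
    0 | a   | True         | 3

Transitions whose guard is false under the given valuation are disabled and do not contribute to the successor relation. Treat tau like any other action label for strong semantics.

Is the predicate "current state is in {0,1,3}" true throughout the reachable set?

Allowed set {0,1,3}
Reachable = {0,3}
  0: ok
  3: ok

Answer: INVARIANT HOLDS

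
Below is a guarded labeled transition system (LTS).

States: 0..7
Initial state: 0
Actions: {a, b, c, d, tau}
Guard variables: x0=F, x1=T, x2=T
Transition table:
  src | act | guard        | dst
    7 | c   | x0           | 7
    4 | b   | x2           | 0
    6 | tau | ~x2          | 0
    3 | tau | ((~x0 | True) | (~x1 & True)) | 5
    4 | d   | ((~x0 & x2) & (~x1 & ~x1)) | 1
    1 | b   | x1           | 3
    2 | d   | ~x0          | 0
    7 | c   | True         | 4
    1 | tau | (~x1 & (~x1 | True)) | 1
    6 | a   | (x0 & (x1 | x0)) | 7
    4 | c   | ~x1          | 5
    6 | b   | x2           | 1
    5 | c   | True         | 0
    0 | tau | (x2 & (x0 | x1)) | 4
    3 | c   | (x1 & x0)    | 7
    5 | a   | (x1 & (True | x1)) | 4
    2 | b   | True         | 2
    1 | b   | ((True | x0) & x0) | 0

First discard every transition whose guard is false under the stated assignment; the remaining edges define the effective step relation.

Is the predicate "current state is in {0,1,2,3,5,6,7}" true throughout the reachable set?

Allowed set {0,1,2,3,5,6,7}
R = {0,4}
  0: safe
  4: outside
witness against invariant: tau → 4

Answer: INVARIANT VIOLATED at state 4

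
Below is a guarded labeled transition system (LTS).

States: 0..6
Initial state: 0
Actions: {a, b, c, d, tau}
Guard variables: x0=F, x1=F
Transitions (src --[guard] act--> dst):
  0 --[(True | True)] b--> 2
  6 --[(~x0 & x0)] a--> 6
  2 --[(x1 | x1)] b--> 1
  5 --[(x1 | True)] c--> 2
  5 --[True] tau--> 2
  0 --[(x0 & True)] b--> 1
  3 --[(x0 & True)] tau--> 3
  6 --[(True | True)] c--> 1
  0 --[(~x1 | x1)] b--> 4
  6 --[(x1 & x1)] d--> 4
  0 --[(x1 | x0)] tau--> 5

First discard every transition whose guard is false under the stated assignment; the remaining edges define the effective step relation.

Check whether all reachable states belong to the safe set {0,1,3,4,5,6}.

Inv-set: {0,1,3,4,5,6}
R = {0,2,4}
  0: ok
  2: outside
  4: ok
reach 2 via b — violates

Answer: INVARIANT VIOLATED at state 2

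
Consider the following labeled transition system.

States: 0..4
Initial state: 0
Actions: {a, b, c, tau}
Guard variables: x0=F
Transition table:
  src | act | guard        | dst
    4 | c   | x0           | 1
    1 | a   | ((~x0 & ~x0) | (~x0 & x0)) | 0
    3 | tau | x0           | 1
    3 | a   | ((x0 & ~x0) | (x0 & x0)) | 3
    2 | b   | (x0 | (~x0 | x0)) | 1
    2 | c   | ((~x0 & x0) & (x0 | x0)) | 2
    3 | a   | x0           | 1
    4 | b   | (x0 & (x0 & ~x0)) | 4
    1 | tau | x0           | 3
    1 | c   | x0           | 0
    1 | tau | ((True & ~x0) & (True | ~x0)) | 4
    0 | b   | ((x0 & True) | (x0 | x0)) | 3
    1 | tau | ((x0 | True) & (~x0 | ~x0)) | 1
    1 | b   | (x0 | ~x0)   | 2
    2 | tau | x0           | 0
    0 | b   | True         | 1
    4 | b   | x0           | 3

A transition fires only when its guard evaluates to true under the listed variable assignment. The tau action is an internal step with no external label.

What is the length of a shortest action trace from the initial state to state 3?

BFS to 3:
  depth 0: {0}
  depth 1: {1}
  depth 2: {2,4}
3 never appears.

Answer: UNREACHABLE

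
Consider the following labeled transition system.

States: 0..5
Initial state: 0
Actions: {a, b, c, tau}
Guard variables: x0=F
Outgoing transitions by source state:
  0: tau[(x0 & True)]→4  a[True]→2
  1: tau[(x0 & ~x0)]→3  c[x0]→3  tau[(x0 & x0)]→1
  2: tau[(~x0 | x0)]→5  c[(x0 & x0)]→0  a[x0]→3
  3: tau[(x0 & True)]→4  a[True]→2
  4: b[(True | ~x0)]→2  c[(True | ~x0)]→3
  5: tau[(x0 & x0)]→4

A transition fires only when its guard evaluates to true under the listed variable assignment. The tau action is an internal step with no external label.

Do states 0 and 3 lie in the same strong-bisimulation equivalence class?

Refine partition for ~:
  P[0] = {{0,1,2,3,4,5}}
  P[1] = {{0,3},{1,5},{2},{4}}
stable after 2 split(s): 4 block(s)
[0]={0,3}  [3]={0,3}

Answer: BISIMILAR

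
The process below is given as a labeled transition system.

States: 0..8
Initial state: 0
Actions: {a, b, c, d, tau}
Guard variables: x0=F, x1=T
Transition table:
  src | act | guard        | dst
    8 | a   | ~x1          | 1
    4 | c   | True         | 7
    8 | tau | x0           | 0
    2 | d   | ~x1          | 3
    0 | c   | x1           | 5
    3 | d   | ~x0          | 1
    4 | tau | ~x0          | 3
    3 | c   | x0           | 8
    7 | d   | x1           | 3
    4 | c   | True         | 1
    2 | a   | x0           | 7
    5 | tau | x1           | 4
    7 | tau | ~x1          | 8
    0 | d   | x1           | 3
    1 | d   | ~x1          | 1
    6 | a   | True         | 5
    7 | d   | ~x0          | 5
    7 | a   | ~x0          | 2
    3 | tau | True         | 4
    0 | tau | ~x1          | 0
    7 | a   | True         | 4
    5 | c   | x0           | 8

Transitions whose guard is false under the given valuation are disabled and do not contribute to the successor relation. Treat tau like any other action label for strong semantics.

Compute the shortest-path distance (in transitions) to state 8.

Breadth-first toward 8:
  Layer 0: {0}
  Layer 1: {3,5}
  Layer 2: {1,4}
  Layer 3: {7}
  Layer 4: {2}
8 never appears.

Answer: UNREACHABLE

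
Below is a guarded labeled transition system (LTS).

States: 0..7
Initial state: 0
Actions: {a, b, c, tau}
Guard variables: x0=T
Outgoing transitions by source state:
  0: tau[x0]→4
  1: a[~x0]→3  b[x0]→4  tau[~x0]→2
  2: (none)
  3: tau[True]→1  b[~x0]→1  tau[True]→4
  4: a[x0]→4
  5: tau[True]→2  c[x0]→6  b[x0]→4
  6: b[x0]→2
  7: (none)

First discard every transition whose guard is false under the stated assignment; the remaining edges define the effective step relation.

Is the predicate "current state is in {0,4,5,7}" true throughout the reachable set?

Answer: INVARIANT HOLDS

Working:
Allowed set {0,4,5,7}
Reach set: {0,4}
  0: ✓
  4: ✓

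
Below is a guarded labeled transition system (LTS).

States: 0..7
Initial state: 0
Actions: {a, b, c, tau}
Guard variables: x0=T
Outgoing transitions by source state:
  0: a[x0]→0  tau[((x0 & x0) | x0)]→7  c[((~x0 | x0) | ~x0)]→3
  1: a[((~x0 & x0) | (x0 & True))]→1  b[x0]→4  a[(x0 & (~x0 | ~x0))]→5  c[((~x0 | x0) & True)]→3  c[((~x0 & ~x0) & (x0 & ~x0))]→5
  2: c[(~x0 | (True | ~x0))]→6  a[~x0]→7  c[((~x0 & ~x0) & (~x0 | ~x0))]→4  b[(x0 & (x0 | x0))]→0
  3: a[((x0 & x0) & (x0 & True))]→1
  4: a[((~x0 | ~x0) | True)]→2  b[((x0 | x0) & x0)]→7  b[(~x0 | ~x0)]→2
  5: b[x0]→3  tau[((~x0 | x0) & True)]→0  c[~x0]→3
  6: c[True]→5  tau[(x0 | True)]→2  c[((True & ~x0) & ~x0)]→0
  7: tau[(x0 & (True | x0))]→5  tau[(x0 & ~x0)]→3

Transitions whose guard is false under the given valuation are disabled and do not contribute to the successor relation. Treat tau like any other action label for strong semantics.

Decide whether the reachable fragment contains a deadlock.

Answer: DEADLOCK-FREE

Analysis:
Reachable = {0,1,2,3,4,5,6,7}
  0: a→0  c→3  tau→7  [3 exit(s)]
  1: a→1  b→4  c→3  [3 exit(s)]
  2: b→0  c→6  [2 exit(s)]
  3: a→1  [1 exit(s)]
  4: a→2  b→7  [2 exit(s)]
  5: b→3  tau→0  [2 exit(s)]
  6: c→5  tau→2  [2 exit(s)]
  7: tau→5  [1 exit(s)]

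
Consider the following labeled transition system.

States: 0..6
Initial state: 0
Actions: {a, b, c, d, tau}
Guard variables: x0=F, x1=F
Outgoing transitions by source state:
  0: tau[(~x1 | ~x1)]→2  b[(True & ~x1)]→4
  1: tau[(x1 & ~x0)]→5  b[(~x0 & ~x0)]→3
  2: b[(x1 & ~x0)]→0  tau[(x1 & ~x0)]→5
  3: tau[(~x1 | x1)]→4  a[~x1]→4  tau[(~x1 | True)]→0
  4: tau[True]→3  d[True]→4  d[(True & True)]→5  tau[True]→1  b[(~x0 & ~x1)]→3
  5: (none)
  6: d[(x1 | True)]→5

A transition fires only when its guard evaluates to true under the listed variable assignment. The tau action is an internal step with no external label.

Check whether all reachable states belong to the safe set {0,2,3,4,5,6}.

Answer: INVARIANT VIOLATED at state 1

Analysis:
Allowed set {0,2,3,4,5,6}
R = {0,1,2,3,4,5}
  0: ✓
  1: VIOLATES
  2: ✓
  3: ✓
  4: ✓
  5: ✓
counterexample path to 1: b·tau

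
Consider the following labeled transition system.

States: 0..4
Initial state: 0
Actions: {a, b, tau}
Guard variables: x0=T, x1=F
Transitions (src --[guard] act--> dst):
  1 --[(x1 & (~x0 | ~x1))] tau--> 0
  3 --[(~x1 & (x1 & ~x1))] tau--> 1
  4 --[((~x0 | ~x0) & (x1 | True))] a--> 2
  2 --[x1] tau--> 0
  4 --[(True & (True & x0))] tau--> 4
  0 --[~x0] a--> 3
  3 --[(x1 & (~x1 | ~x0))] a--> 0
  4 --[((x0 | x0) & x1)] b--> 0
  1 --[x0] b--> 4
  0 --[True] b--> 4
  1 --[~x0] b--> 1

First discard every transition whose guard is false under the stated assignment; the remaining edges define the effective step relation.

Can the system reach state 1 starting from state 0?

After dropping false guards: 3 live edges.
Layer 0: {0}
Layer 1: {4}  cumulative {0,4}
Reachable = {0,4}

Answer: UNREACHABLE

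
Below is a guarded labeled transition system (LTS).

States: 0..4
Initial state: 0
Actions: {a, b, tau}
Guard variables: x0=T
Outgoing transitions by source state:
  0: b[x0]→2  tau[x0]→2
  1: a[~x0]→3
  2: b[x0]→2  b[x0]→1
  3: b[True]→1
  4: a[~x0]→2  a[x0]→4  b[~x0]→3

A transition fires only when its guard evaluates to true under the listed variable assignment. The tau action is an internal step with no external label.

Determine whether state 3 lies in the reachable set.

Answer: UNREACHABLE

Trace:
Guard filter leaves 6 enabled edge(s).
Layer 0: {0}
Layer 1: {2}  now seen {0,2}
Layer 2: {1}  now seen {0,1,2}
R = {0,1,2}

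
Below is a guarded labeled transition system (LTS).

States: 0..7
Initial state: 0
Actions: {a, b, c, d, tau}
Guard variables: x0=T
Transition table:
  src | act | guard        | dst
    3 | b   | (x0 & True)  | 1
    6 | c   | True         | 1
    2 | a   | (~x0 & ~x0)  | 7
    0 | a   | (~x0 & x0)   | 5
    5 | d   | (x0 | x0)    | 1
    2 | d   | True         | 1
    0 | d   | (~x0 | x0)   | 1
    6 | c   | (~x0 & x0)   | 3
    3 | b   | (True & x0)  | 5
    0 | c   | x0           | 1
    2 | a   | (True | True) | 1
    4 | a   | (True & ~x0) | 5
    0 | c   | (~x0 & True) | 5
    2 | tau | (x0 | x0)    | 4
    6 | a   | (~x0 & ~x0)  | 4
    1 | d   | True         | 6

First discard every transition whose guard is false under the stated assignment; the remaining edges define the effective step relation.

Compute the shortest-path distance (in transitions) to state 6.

BFS to 6:
  L0 = {0}
  L1 = {1}
  L2 = {6}
6 enters at depth 2; path c·d

Answer: 2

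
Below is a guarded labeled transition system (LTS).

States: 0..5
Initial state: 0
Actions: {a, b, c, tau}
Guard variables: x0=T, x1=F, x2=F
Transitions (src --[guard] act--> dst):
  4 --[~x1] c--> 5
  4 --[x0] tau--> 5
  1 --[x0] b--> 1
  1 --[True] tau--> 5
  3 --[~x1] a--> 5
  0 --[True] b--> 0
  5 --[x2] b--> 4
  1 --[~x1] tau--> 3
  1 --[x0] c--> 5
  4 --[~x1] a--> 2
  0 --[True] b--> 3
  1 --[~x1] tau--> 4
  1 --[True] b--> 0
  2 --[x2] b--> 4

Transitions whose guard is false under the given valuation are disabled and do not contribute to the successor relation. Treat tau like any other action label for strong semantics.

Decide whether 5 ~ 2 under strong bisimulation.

Refine partition for ~:
  P[0] = {{0,1,2,3,4,5}}
  P[1] = {{0},{1},{2,5},{3},{4}}
stable after 2 split(s): 5 block(s)
5∈{2,5}, 2∈{2,5}

Answer: BISIMILAR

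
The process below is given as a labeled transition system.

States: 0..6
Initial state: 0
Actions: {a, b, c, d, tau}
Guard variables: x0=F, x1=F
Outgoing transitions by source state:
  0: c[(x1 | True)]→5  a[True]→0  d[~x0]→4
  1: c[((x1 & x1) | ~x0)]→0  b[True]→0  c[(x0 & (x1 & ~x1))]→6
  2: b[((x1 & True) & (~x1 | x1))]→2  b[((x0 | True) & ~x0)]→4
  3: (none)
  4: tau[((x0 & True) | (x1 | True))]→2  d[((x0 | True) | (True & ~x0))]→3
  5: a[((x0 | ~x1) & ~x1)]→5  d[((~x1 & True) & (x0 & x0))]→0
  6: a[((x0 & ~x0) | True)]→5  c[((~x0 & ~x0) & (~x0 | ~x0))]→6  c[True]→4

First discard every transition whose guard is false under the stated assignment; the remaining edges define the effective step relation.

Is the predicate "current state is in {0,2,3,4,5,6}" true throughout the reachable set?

Allowed set {0,2,3,4,5,6}
Reach set: {0,2,3,4,5}
  0: safe
  2: safe
  3: safe
  4: safe
  5: safe

Answer: INVARIANT HOLDS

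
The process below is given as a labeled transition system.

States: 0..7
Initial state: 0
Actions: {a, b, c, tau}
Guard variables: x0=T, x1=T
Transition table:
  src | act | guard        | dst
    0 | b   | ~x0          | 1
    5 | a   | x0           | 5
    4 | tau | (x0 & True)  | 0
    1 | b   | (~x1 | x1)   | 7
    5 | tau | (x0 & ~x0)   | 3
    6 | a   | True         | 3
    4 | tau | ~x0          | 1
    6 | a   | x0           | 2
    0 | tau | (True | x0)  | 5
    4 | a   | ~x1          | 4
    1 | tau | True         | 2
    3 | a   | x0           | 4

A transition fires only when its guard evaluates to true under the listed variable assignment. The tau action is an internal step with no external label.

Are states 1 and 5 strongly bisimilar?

Bisimulation quotient by refinement:
  P[0] = {{0,1,2,3,4,5,6,7}}
  P[1] = {{0,4},{1},{2,7},{3,5,6}}
  P[2] = {{0},{1},{2,7},{3},{4},{5},{6}}
Fixed point at round 3; 7 class(es).
1∈{1}, 5∈{5}

Answer: NOT BISIMILAR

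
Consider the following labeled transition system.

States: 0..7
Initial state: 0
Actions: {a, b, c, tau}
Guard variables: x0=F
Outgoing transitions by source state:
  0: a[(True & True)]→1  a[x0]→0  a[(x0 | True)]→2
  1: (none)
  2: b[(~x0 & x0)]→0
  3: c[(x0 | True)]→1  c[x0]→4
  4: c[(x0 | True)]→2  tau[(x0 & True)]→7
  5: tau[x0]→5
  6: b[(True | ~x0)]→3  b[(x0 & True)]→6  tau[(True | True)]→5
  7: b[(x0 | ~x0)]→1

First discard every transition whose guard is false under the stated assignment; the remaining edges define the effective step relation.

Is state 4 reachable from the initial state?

7 transition(s) survive guard evaluation.
depth 0: {0}
depth 1: {1,2}  cumulative {0,1,2}
Reach set: {0,1,2}

Answer: UNREACHABLE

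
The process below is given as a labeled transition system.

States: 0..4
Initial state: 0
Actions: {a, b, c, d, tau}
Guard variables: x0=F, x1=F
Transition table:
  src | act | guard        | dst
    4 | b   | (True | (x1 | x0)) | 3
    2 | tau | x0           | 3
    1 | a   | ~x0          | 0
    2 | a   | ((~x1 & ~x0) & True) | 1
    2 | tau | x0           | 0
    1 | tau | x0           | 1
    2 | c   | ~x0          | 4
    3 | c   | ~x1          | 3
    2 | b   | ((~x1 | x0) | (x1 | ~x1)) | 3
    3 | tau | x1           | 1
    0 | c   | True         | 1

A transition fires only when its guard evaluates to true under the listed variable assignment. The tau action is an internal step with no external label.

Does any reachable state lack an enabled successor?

Answer: DEADLOCK-FREE

Analysis:
R = {0,1}
  0: c→1  [deg 1]
  1: a→0  [deg 1]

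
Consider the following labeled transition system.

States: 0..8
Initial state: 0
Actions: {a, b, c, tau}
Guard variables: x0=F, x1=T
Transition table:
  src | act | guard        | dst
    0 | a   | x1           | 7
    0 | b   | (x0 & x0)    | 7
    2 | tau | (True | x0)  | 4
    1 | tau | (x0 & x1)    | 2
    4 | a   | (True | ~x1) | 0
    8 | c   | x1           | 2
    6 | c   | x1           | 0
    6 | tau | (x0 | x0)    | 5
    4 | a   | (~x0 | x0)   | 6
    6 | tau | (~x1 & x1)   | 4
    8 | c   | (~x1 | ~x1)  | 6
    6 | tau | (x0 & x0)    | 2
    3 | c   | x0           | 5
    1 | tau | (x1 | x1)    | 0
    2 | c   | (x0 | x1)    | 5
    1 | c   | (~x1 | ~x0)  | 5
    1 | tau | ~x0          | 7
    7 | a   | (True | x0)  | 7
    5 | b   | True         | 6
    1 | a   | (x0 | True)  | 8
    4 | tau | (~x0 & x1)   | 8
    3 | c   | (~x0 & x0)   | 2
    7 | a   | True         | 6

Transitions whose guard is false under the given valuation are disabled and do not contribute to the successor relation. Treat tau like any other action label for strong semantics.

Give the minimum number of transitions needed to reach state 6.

Breadth-first toward 6:
  Layer 0: {0}
  Layer 1: {7}
  Layer 2: {6}
6 enters at depth 2; path a·a

Answer: 2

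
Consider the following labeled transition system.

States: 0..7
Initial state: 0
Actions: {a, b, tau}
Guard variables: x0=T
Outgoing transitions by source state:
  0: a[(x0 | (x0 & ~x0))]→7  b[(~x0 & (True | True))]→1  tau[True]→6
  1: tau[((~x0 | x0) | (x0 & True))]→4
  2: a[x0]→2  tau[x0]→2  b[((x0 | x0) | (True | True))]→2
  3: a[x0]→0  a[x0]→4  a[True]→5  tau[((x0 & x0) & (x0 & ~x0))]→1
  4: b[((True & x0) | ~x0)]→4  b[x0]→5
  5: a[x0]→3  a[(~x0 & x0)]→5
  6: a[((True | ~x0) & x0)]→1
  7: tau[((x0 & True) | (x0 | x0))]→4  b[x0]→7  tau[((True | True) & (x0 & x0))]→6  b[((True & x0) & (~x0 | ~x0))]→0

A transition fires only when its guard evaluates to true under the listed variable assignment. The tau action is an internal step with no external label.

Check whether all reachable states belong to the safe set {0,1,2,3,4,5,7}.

Inv-set: {0,1,2,3,4,5,7}
Reachable = {0,1,3,4,5,6,7}
  0: ✓
  1: ✓
  3: ✓
  4: ✓
  5: ✓
  6: outside
  7: ✓
counterexample path to 6: tau

Answer: INVARIANT VIOLATED at state 6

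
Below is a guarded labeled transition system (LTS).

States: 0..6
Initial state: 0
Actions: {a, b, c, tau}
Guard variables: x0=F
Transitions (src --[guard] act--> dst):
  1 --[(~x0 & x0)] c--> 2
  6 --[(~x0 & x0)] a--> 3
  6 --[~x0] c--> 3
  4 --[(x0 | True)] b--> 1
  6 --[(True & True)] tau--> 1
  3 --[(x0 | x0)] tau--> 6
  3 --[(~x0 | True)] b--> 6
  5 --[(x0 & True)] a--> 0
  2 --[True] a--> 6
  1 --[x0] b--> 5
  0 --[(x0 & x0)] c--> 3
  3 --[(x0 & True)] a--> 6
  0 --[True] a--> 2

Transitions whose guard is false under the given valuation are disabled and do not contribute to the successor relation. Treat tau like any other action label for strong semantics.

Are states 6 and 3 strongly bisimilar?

Answer: NOT BISIMILAR

Trace:
Refine partition for ~:
  P[0] = {{0,1,2,3,4,5,6}}
  P[1] = {{0,2},{1,5},{3,4},{6}}
  P[2] = {{0},{1,5},{2},{3},{4},{6}}
stable after 3 split(s): 6 block(s)
class of 6: {6}; class of 3: {3}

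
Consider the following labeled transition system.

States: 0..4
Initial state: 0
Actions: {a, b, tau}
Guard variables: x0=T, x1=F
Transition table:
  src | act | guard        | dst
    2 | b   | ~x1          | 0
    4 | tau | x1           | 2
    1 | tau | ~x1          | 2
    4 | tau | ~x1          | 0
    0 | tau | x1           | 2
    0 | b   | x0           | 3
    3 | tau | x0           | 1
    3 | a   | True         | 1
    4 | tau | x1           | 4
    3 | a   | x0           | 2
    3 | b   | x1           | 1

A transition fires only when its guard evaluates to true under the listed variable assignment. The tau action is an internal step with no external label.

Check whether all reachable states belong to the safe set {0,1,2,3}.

Safe = {0,1,2,3}
R = {0,1,2,3}
  0: ✓
  1: ✓
  2: ✓
  3: ✓

Answer: INVARIANT HOLDS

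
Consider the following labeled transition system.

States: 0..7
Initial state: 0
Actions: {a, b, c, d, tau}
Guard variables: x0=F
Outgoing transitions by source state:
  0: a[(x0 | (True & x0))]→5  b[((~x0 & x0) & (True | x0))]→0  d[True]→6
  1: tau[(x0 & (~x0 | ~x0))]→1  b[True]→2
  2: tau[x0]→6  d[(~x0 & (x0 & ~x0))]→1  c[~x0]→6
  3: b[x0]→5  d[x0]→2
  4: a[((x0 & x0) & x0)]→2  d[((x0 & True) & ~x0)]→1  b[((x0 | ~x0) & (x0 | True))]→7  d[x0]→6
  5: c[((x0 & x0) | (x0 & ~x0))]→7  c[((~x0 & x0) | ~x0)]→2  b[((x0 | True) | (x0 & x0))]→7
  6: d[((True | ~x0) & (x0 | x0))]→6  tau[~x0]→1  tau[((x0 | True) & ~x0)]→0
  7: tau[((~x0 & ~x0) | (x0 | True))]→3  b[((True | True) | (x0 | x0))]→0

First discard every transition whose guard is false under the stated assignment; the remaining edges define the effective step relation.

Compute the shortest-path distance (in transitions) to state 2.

Answer: 3

Trace:
Breadth-first toward 2:
  depth 0: {0}
  depth 1: {6}
  depth 2: {1}
  depth 3: {2}
2 enters at depth 3; path d·tau·b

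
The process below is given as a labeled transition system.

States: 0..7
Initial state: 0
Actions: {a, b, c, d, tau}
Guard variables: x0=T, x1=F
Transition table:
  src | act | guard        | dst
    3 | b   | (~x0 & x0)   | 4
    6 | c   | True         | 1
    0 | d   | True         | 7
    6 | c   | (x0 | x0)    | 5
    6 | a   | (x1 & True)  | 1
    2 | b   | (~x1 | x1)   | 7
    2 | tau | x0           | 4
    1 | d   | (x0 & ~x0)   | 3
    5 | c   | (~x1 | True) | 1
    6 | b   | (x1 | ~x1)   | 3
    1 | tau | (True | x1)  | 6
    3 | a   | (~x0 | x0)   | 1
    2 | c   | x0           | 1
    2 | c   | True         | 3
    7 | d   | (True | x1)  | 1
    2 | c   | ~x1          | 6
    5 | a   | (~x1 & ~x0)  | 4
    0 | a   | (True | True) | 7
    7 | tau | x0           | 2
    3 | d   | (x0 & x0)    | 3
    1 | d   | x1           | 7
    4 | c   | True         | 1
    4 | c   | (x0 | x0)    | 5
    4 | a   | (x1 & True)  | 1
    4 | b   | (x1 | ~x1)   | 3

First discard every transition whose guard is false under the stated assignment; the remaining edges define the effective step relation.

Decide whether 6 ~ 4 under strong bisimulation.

Bisimulation quotient by refinement:
  P[0] = {{0,1,2,3,4,5,6,7}}
  P[1] = {{0,3},{1},{2},{4,6},{5},{7}}
  P[2] = {{0},{1},{2},{3},{4,6},{5},{7}}
stable after 3 split(s): 7 block(s)
class of 6: {4,6}; class of 4: {4,6}

Answer: BISIMILAR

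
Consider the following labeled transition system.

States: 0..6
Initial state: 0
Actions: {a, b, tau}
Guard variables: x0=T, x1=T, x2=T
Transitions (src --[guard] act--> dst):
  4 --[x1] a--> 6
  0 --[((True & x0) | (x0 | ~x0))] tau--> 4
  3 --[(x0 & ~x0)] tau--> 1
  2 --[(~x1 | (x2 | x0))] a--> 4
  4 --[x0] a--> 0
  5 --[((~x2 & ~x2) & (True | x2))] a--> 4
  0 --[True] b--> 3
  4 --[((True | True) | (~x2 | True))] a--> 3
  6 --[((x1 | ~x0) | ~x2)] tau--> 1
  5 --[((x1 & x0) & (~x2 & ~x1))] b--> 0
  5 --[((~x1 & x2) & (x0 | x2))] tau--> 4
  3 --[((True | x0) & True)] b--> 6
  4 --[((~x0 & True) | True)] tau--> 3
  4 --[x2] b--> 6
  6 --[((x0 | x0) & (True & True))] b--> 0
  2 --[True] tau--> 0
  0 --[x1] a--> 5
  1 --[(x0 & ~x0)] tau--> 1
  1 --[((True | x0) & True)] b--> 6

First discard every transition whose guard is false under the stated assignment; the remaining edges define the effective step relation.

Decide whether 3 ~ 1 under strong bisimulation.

Answer: BISIMILAR

Working:
Refine partition for ~:
  P[0] = {{0,1,2,3,4,5,6}}
  P[1] = {{0,4},{1,3},{2},{5},{6}}
  P[2] = {{0},{1,3},{2},{4},{5},{6}}
6 equivalence class(es) (converged in 3)
3∈{1,3}, 1∈{1,3}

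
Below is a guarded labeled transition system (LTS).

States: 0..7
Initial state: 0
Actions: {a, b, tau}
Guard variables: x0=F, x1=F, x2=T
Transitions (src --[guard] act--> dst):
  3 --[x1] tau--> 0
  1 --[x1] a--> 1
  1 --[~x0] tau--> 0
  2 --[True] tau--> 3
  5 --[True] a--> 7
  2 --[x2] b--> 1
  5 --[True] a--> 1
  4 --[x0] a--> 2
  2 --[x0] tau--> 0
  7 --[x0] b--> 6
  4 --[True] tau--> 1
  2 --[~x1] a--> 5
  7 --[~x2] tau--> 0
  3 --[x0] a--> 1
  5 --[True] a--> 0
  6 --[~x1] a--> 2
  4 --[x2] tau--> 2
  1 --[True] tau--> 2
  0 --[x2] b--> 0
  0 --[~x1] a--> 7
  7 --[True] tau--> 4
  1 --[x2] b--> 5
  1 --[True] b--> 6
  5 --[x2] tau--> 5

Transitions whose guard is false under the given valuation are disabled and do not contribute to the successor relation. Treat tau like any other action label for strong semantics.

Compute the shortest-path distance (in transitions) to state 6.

Answer: 4

Trace:
Layered search for 6:
  depth 0: {0}
  depth 1: {7}
  depth 2: {4}
  depth 3: {1,2}
  depth 4: {3,5,6}
first hit 6 at d=4 via a·tau·tau·b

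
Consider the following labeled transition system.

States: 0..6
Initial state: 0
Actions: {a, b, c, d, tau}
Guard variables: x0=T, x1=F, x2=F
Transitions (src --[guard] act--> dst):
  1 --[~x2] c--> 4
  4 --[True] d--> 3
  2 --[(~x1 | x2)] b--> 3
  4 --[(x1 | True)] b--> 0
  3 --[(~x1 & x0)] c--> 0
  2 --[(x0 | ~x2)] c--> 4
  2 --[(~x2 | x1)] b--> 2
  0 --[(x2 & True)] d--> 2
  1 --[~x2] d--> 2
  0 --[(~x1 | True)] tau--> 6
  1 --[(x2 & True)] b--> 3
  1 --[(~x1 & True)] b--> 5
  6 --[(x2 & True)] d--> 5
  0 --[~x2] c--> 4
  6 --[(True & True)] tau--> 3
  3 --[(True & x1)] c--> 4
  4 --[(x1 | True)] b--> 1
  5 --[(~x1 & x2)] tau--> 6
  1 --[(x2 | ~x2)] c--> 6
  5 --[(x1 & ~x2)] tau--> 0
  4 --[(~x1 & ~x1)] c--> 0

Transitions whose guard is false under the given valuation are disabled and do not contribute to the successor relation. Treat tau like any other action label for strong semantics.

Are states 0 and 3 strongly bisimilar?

Answer: NOT BISIMILAR

Analysis:
Bisimulation quotient by refinement:
  P[0] = {{0,1,2,3,4,5,6}}
  P[1] = {{0},{1,4},{2},{3},{5},{6}}
  P[2] = {{0},{1},{2},{3},{4},{5},{6}}
7 equivalence class(es) (converged in 3)
0∈{0}, 3∈{3}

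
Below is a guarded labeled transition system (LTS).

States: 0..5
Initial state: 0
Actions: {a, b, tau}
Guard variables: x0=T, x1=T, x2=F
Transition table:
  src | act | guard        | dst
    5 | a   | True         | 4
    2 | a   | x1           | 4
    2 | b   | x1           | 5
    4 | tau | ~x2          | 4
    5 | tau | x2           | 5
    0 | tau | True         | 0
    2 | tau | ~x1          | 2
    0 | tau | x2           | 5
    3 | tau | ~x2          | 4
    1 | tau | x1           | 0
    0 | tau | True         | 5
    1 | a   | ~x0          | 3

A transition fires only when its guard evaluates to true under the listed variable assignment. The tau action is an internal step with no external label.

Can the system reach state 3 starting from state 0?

Guard filter leaves 8 enabled edge(s).
Layer 0: {0}
Layer 1: {5}  cumulative {0,5}
Layer 2: {4}  cumulative {0,4,5}
Reach set: {0,4,5}

Answer: UNREACHABLE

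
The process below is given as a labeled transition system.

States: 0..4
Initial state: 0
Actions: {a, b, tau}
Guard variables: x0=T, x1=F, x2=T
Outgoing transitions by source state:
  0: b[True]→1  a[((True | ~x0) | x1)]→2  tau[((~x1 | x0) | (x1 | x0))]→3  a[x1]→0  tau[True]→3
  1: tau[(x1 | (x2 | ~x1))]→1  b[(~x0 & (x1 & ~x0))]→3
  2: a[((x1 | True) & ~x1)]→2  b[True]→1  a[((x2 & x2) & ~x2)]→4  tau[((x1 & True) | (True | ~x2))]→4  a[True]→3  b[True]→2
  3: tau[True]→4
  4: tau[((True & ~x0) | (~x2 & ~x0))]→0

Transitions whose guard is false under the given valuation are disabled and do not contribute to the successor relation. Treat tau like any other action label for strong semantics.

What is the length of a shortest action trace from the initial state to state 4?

BFS to 4:
  L0 = {0}
  L1 = {1,2,3}
  L2 = {4}
4 enters at depth 2; path a·tau

Answer: 2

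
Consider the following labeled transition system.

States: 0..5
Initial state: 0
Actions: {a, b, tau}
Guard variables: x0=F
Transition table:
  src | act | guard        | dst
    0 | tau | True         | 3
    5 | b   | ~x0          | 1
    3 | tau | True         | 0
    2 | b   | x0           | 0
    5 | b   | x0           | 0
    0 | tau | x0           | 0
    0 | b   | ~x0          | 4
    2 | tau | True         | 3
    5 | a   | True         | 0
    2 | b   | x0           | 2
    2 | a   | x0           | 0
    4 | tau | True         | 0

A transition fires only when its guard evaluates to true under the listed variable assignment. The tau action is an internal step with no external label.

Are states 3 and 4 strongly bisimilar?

Refine partition for ~:
  π0 = {{0,1,2,3,4,5}}
  π1 = {{0},{1},{2,3,4},{5}}
  π2 = {{0},{1},{2},{3,4},{5}}
stable after 3 split(s): 5 block(s)
class of 3: {3,4}; class of 4: {3,4}

Answer: BISIMILAR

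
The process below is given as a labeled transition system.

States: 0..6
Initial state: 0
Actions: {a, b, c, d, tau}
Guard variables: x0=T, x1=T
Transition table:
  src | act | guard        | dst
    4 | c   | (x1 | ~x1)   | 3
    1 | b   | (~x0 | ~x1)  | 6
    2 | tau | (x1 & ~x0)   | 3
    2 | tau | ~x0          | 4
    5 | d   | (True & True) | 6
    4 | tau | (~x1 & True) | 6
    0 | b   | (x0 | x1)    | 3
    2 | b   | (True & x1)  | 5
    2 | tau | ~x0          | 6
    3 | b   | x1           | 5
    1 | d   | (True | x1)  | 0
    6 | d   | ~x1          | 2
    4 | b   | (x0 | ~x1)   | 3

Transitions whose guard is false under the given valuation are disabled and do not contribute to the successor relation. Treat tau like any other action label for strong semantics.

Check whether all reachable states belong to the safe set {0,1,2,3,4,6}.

Safe = {0,1,2,3,4,6}
R = {0,3,5,6}
  0: ok
  3: ok
  5: VIOLATES
  6: ok
counterexample path to 5: b·b

Answer: INVARIANT VIOLATED at state 5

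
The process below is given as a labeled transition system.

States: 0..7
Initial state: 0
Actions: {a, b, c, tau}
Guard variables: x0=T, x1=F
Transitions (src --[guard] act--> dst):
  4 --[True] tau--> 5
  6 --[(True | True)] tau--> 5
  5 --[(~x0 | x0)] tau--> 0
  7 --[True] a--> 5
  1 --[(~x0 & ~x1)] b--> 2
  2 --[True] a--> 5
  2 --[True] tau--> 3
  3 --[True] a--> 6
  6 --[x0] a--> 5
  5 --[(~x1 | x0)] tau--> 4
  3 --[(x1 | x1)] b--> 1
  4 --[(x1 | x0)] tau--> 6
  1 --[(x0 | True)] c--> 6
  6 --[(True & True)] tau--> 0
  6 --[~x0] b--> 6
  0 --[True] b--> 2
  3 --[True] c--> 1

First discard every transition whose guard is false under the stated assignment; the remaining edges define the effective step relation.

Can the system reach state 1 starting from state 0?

14 transition(s) survive guard evaluation.
Layer 0: {0}
Layer 1: {2}  now seen {0,2}
Layer 2: {3,5}  now seen {0,2,3,5}
Layer 3: {1,4,6}  now seen {0,1,2,3,4,5,6}
Reachable = {0,1,2,3,4,5,6}
trace reaching 1: b·tau·c

Answer: REACHABLE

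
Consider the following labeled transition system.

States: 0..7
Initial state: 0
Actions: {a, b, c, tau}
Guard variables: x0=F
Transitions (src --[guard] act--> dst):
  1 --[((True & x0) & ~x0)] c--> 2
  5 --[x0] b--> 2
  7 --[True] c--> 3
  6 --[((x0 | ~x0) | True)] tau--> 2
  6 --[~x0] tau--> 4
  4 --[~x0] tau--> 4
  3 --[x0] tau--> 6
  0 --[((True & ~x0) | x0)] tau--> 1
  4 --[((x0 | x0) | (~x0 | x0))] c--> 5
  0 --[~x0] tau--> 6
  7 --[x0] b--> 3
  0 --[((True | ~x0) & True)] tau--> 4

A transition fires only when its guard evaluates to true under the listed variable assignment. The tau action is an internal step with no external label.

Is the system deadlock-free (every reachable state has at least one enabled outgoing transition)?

Answer: DEADLOCK at state 1

Analysis:
R = {0,1,2,4,5,6}
  0: tau→1  tau→4  tau→6  [deg 3]
  1: ∅  [STUCK]
  2: ∅  [STUCK]
  4: c→5  tau→4  [deg 2]
  5: ∅  [STUCK]
  6: tau→2  tau→4  [deg 2]
Path to 1: tau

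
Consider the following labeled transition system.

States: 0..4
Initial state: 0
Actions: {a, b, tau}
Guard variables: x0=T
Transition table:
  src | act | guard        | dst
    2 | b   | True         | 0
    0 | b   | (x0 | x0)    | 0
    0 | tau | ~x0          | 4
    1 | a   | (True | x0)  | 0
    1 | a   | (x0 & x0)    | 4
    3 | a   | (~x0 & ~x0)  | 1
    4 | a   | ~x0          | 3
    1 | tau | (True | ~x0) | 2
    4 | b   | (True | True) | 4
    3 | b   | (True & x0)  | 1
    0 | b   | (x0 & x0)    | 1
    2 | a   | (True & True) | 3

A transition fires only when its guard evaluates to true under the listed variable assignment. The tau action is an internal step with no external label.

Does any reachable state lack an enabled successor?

Answer: DEADLOCK-FREE

Trace:
Reach set: {0,1,2,3,4}
  0: b→0  b→1  [2 out]
  1: a→0  a→4  tau→2  [3 out]
  2: a→3  b→0  [2 out]
  3: b→1  [1 out]
  4: b→4  [1 out]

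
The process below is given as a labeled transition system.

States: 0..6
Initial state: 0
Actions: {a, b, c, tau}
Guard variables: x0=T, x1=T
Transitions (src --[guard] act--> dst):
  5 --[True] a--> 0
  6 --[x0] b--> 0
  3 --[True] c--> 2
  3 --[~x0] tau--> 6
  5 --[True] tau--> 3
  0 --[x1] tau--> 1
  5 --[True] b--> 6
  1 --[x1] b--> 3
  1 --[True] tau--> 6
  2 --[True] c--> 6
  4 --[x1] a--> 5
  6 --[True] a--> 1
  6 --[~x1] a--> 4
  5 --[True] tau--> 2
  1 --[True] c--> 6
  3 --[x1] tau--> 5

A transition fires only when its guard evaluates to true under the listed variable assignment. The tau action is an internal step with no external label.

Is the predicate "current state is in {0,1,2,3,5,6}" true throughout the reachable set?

Answer: INVARIANT HOLDS

Working:
Safe = {0,1,2,3,5,6}
R = {0,1,2,3,5,6}
  0: ✓
  1: ✓
  2: ✓
  3: ✓
  5: ✓
  6: ✓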